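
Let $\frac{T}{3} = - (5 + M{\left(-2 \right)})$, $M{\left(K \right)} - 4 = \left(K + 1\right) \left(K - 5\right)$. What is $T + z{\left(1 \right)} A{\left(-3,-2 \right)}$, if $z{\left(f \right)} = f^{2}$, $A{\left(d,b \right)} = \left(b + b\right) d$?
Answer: $-36$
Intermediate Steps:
$M{\left(K \right)} = 4 + \left(1 + K\right) \left(-5 + K\right)$ ($M{\left(K \right)} = 4 + \left(K + 1\right) \left(K - 5\right) = 4 + \left(1 + K\right) \left(-5 + K\right)$)
$A{\left(d,b \right)} = 2 b d$
$T = -48$ ($T = 3 \left(- (5 - \left(-7 - 4\right))\right) = 3 \left(- (5 + \left(-1 + 4 + 8\right))\right) = 3 \left(- (5 + 11)\right) = 3 \left(\left(-1\right) 16\right) = 3 \left(-16\right) = -48$)
$T + z{\left(1 \right)} A{\left(-3,-2 \right)} = -48 + 1^{2} \cdot 2 \left(-2\right) \left(-3\right) = -48 + 1 \cdot 12 = -48 + 12 = -36$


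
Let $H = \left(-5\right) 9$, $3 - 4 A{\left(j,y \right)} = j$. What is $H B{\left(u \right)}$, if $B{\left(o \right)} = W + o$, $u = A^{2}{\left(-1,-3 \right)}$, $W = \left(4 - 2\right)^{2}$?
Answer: $-225$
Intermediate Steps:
$W = 4$ ($W = 2^{2} = 4$)
$A{\left(j,y \right)} = \frac{3}{4} - \frac{j}{4}$
$u = 1$ ($u = \left(\frac{3}{4} - - \frac{1}{4}\right)^{2} = \left(\frac{3}{4} + \frac{1}{4}\right)^{2} = 1^{2} = 1$)
$B{\left(o \right)} = 4 + o$
$H = -45$
$H B{\left(u \right)} = - 45 \left(4 + 1\right) = \left(-45\right) 5 = -225$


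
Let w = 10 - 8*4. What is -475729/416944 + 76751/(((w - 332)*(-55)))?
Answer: 1033564787/368995440 ≈ 2.8010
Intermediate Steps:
w = -22 (w = 10 - 32 = -22)
-475729/416944 + 76751/(((w - 332)*(-55))) = -475729/416944 + 76751/(((-22 - 332)*(-55))) = -475729*1/416944 + 76751/((-354*(-55))) = -475729/416944 + 76751/19470 = 1033564787/368995440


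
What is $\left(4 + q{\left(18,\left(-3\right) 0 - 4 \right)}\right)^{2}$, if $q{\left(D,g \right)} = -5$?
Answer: $1$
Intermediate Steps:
$\left(4 + q{\left(18,\left(-3\right) 0 - 4 \right)}\right)^{2} = \left(4 - 5\right)^{2} = \left(-1\right)^{2} = 1$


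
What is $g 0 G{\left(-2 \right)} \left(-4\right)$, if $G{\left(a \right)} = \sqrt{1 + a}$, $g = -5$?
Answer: $0$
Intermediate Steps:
$g 0 G{\left(-2 \right)} \left(-4\right) = \left(-5\right) 0 \sqrt{1 - 2} \left(-4\right) = 0 \sqrt{-1} \left(-4\right) = 0 i \left(-4\right) = 0 \left(-4\right) = 0$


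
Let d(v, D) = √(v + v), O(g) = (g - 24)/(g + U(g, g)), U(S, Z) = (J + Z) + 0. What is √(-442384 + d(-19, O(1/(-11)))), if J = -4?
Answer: √(-442384 + I*√38) ≈ 0.005 + 665.12*I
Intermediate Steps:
U(S, Z) = -4 + Z (U(S, Z) = (-4 + Z) + 0 = -4 + Z)
O(g) = (-24 + g)/(-4 + 2*g) (O(g) = (g - 24)/(g + (-4 + g)) = (-24 + g)/(-4 + 2*g))
d(v, D) = √2*√v (d(v, D) = √(2*v) = √2*√v)
√(-442384 + d(-19, O(1/(-11)))) = √(-442384 + √2*√(-19)) = √(-442384 + √2*(I*√19)) = √(-442384 + I*√38)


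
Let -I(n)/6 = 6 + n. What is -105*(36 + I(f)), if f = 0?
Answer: 0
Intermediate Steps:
I(n) = -36 - 6*n (I(n) = -6*(6 + n) = -36 - 6*n)
-105*(36 + I(f)) = -105*(36 + (-36 - 6*0)) = -105*(36 + (-36 + 0)) = -105*(36 - 36) = -105*0 = 0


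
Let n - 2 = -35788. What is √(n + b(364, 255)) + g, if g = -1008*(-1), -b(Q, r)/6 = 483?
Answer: 1008 + 2*I*√9671 ≈ 1008.0 + 196.68*I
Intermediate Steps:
n = -35786 (n = 2 - 35788 = -35786)
b(Q, r) = -2898 (b(Q, r) = -6*483 = -2898)
g = 1008
√(n + b(364, 255)) + g = √(-35786 - 2898) + 1008 = √(-38684) + 1008 = 2*I*√9671 + 1008 = 1008 + 2*I*√9671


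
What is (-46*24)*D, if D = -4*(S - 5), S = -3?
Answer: -35328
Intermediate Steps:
D = 32 (D = -4*(-3 - 5) = -4*(-8) = 32)
(-46*24)*D = -46*24*32 = -1104*32 = -35328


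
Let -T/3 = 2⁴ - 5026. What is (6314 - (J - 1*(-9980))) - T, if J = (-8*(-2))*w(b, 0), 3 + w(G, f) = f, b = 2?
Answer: -18648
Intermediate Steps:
w(G, f) = -3 + f
J = -48 (J = (-8*(-2))*(-3 + 0) = 16*(-3) = -48)
T = 15030 (T = -3*(2⁴ - 5026) = -3*(16 - 5026) = -3*(-5010) = 15030)
(6314 - (J - 1*(-9980))) - T = (6314 - (-48 - 1*(-9980))) - 1*15030 = (6314 - (-48 + 9980)) - 15030 = (6314 - 1*9932) - 15030 = (6314 - 9932) - 15030 = -3618 - 15030 = -18648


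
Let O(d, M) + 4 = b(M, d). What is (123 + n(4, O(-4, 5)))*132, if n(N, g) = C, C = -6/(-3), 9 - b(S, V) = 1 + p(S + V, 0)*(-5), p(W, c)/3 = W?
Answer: 16500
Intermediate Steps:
p(W, c) = 3*W
b(S, V) = 8 + 15*S + 15*V (b(S, V) = 9 - (1 + (3*(S + V))*(-5)) = 9 - (1 + (3*S + 3*V)*(-5)) = 9 - (1 + (-15*S - 15*V)) = 9 - (1 - 15*S - 15*V) = 9 + (-1 + 15*S + 15*V) = 8 + 15*S + 15*V)
C = 2 (C = -6*(-1/3) = 2)
O(d, M) = 4 + 15*M + 15*d (O(d, M) = -4 + (8 + 15*M + 15*d) = 4 + 15*M + 15*d)
n(N, g) = 2
(123 + n(4, O(-4, 5)))*132 = (123 + 2)*132 = 125*132 = 16500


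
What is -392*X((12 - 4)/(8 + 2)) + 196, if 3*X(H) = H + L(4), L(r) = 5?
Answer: -8428/15 ≈ -561.87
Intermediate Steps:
X(H) = 5/3 + H/3 (X(H) = (H + 5)/3 = (5 + H)/3 = 5/3 + H/3)
-392*X((12 - 4)/(8 + 2)) + 196 = -392*(5/3 + ((12 - 4)/(8 + 2))/3) + 196 = -392*(5/3 + (8/10)/3) + 196 = -392*(5/3 + (8*(1/10))/3) + 196 = -392*(5/3 + (1/3)*(4/5)) + 196 = -392*(5/3 + 4/15) + 196 = -392*29/15 + 196 = -11368/15 + 196 = -8428/15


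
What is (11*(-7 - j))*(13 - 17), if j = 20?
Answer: 1188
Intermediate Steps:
(11*(-7 - j))*(13 - 17) = (11*(-7 - 1*20))*(13 - 17) = (11*(-7 - 20))*(-4) = (11*(-27))*(-4) = -297*(-4) = 1188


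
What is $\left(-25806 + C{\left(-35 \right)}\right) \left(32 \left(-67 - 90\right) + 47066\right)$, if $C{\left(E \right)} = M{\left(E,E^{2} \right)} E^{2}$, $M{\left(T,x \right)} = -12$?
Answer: $-1702953252$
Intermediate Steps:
$C{\left(E \right)} = - 12 E^{2}$
$\left(-25806 + C{\left(-35 \right)}\right) \left(32 \left(-67 - 90\right) + 47066\right) = \left(-25806 - 12 \left(-35\right)^{2}\right) \left(32 \left(-67 - 90\right) + 47066\right) = \left(-25806 - 14700\right) \left(32 \left(-157\right) + 47066\right) = \left(-25806 - 14700\right) \left(-5024 + 47066\right) = \left(-40506\right) 42042 = -1702953252$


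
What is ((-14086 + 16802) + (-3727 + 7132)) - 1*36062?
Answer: -29941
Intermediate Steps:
((-14086 + 16802) + (-3727 + 7132)) - 1*36062 = (2716 + 3405) - 36062 = 6121 - 36062 = -29941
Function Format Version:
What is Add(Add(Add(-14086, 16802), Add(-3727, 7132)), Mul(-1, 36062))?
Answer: -29941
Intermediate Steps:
Add(Add(Add(-14086, 16802), Add(-3727, 7132)), Mul(-1, 36062)) = Add(Add(2716, 3405), -36062) = Add(6121, -36062) = -29941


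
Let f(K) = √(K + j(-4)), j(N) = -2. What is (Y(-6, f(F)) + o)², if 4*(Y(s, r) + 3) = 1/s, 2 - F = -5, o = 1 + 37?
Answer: 703921/576 ≈ 1222.1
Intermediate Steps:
o = 38
F = 7 (F = 2 - 1*(-5) = 2 + 5 = 7)
f(K) = √(-2 + K) (f(K) = √(K - 2) = √(-2 + K))
Y(s, r) = -3 + 1/(4*s)
(Y(-6, f(F)) + o)² = ((-3 + (¼)/(-6)) + 38)² = ((-3 + (¼)*(-⅙)) + 38)² = ((-3 - 1/24) + 38)² = (-73/24 + 38)² = (839/24)² = 703921/576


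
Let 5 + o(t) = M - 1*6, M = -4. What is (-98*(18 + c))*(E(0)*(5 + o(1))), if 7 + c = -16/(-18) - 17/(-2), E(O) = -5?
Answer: -899150/9 ≈ -99906.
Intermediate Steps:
o(t) = -15 (o(t) = -5 + (-4 - 1*6) = -5 + (-4 - 6) = -5 - 10 = -15)
c = 43/18 (c = -7 + (-16/(-18) - 17/(-2)) = -7 + (-16*(-1/18) - 17*(-1/2)) = -7 + (8/9 + 17/2) = -7 + 169/18 = 43/18 ≈ 2.3889)
(-98*(18 + c))*(E(0)*(5 + o(1))) = (-98*(18 + 43/18))*(-5*(5 - 15)) = (-98*367/18)*(-5*(-10)) = -17983/9*50 = -899150/9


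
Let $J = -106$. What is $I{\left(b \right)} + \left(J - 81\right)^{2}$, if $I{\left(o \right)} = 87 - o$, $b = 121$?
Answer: $34935$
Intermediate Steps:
$I{\left(b \right)} + \left(J - 81\right)^{2} = \left(87 - 121\right) + \left(-106 - 81\right)^{2} = \left(87 - 121\right) + \left(-187\right)^{2} = -34 + 34969 = 34935$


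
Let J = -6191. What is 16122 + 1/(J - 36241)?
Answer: 684088703/42432 ≈ 16122.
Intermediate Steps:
16122 + 1/(J - 36241) = 16122 + 1/(-6191 - 36241) = 16122 + 1/(-42432) = 16122 - 1/42432 = 684088703/42432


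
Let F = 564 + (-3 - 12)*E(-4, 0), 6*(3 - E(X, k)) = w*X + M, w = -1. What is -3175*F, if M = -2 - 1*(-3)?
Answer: -3375025/2 ≈ -1.6875e+6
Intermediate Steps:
M = 1 (M = -2 + 3 = 1)
E(X, k) = 17/6 + X/6 (E(X, k) = 3 - (-X + 1)/6 = 3 - (1 - X)/6 = 3 + (-⅙ + X/6) = 17/6 + X/6)
F = 1063/2 (F = 564 + (-3 - 12)*(17/6 + (⅙)*(-4)) = 564 - 15*(17/6 - ⅔) = 564 - 15*13/6 = 564 - 65/2 = 1063/2 ≈ 531.50)
-3175*F = -3175*1063/2 = -3375025/2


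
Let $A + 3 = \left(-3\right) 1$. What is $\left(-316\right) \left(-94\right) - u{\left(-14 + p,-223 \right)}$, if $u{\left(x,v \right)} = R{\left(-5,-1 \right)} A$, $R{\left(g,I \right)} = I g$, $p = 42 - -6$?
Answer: $29734$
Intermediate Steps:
$p = 48$ ($p = 42 + 6 = 48$)
$A = -6$ ($A = -3 - 3 = -6$)
$u{\left(x,v \right)} = -30$ ($u{\left(x,v \right)} = \left(-1\right) \left(-5\right) \left(-6\right) = 5 \left(-6\right) = -30$)
$\left(-316\right) \left(-94\right) - u{\left(-14 + p,-223 \right)} = \left(-316\right) \left(-94\right) - -30 = 29704 + 30 = 29734$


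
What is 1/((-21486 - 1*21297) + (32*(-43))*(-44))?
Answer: 1/17761 ≈ 5.6303e-5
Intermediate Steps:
1/((-21486 - 1*21297) + (32*(-43))*(-44)) = 1/((-21486 - 21297) - 1376*(-44)) = 1/(-42783 + 60544) = 1/17761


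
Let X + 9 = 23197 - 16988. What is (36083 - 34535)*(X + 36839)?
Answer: 66624372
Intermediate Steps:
X = 6200 (X = -9 + (23197 - 16988) = -9 + 6209 = 6200)
(36083 - 34535)*(X + 36839) = (36083 - 34535)*(6200 + 36839) = 1548*43039 = 66624372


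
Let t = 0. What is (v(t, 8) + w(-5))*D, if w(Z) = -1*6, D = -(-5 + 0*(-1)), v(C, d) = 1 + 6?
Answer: 5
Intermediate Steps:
v(C, d) = 7
D = 5 (D = -(-5 + 0) = -1*(-5) = 5)
w(Z) = -6
(v(t, 8) + w(-5))*D = (7 - 6)*5 = 1*5 = 5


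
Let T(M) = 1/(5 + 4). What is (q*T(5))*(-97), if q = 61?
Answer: -5917/9 ≈ -657.44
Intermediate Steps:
T(M) = ⅑ (T(M) = 1/9 = ⅑)
(q*T(5))*(-97) = (61*(⅑))*(-97) = (61/9)*(-97) = -5917/9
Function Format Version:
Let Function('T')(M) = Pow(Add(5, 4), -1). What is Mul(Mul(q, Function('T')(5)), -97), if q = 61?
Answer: Rational(-5917, 9) ≈ -657.44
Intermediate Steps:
Function('T')(M) = Rational(1, 9) (Function('T')(M) = Pow(9, -1) = Rational(1, 9))
Mul(Mul(q, Function('T')(5)), -97) = Mul(Mul(61, Rational(1, 9)), -97) = Mul(Rational(61, 9), -97) = Rational(-5917, 9)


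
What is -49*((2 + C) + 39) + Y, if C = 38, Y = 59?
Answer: -3812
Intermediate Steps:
-49*((2 + C) + 39) + Y = -49*((2 + 38) + 39) + 59 = -49*(40 + 39) + 59 = -49*79 + 59 = -3871 + 59 = -3812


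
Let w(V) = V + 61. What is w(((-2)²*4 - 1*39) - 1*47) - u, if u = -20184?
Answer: 20175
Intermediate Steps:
w(V) = 61 + V
w(((-2)²*4 - 1*39) - 1*47) - u = (61 + (((-2)²*4 - 1*39) - 1*47)) - 1*(-20184) = (61 + ((4*4 - 39) - 47)) + 20184 = (61 + ((16 - 39) - 47)) + 20184 = (61 + (-23 - 47)) + 20184 = (61 - 70) + 20184 = -9 + 20184 = 20175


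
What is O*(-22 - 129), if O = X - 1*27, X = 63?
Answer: -5436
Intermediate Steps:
O = 36 (O = 63 - 1*27 = 63 - 27 = 36)
O*(-22 - 129) = 36*(-22 - 129) = 36*(-151) = -5436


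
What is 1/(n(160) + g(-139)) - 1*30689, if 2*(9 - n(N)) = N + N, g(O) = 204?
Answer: -1626516/53 ≈ -30689.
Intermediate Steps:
n(N) = 9 - N (n(N) = 9 - (N + N)/2 = 9 - N)
1/(n(160) + g(-139)) - 1*30689 = 1/((9 - 1*160) + 204) - 1*30689 = 1/((9 - 160) + 204) - 30689 = 1/(-151 + 204) - 30689 = 1/53 - 30689 = -1626516/53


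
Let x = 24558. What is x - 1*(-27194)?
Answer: 51752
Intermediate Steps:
x - 1*(-27194) = 24558 - 1*(-27194) = 24558 + 27194 = 51752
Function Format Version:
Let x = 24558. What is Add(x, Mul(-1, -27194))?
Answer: 51752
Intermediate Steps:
Add(x, Mul(-1, -27194)) = Add(24558, Mul(-1, -27194)) = Add(24558, 27194) = 51752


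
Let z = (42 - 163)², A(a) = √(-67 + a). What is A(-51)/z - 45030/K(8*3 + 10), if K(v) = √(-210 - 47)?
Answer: I*(257*√118 + 659284230*√257)/3762737 ≈ 2808.9*I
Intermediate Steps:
z = 14641 (z = (-121)² = 14641)
K(v) = I*√257 (K(v) = √(-257) = I*√257)
A(-51)/z - 45030/K(8*3 + 10) = √(-67 - 51)/14641 - 45030*(-I*√257/257) = √(-118)*(1/14641) - (-45030)*I*√257/257 = (I*√118)*(1/14641) + 45030*I*√257/257 = I*√118/14641 + 45030*I*√257/257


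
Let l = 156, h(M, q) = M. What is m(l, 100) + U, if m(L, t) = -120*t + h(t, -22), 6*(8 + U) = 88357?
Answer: 16909/6 ≈ 2818.2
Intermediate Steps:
U = 88309/6 (U = -8 + (1/6)*88357 = -8 + 88357/6 = 88309/6 ≈ 14718.)
m(L, t) = -119*t (m(L, t) = -120*t + t = -119*t)
m(l, 100) + U = -119*100 + 88309/6 = -11900 + 88309/6 = 16909/6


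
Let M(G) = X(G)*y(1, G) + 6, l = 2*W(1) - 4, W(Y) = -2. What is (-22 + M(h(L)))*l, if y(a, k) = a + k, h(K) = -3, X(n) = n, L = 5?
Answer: 80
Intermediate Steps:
l = -8 (l = 2*(-2) - 4 = -4 - 4 = -8)
M(G) = 6 + G*(1 + G) (M(G) = G*(1 + G) + 6 = 6 + G*(1 + G))
(-22 + M(h(L)))*l = (-22 + (6 - 3*(1 - 3)))*(-8) = (-22 + (6 - 3*(-2)))*(-8) = (-22 + (6 + 6))*(-8) = (-22 + 12)*(-8) = -10*(-8) = 80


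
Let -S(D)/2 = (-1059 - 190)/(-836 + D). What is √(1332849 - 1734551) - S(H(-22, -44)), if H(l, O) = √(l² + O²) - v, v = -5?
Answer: 2075838/688141 + 54956*√5/688141 + 7*I*√8198 ≈ 3.1952 + 633.8*I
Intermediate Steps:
H(l, O) = 5 + √(O² + l²) (H(l, O) = √(l² + O²) - 1*(-5) = √(O² + l²) + 5 = 5 + √(O² + l²))
S(D) = 2498/(-836 + D) (S(D) = -2*(-1059 - 190)/(-836 + D) = -(-2498)/(-836 + D) = 2498/(-836 + D))
√(1332849 - 1734551) - S(H(-22, -44)) = √(1332849 - 1734551) - 2498/(-836 + (5 + √((-44)² + (-22)²))) = √(-401702) - 2498/(-836 + (5 + √(1936 + 484))) = 7*I*√8198 - 2498/(-836 + (5 + √2420)) = 7*I*√8198 - 2498/(-836 + (5 + 22*√5)) = 7*I*√8198 - 2498/(-831 + 22*√5) = -2498/(-831 + 22*√5) + 7*I*√8198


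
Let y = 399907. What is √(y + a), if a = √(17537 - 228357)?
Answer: √(399907 + 2*I*√52705) ≈ 632.38 + 0.363*I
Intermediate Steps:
a = 2*I*√52705 (a = √(-210820) = 2*I*√52705 ≈ 459.15*I)
√(y + a) = √(399907 + 2*I*√52705)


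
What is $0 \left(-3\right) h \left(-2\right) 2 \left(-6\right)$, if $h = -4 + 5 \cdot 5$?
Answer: $0$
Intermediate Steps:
$h = 21$ ($h = -4 + 25 = 21$)
$0 \left(-3\right) h \left(-2\right) 2 \left(-6\right) = 0 \left(-3\right) 21 \left(-2\right) 2 \left(-6\right) = 0 \left(\left(-42\right) 2\right) \left(-6\right) = 0 \left(-84\right) \left(-6\right) = 0 \left(-6\right) = 0$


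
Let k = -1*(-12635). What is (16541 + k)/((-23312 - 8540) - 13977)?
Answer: -4168/6547 ≈ -0.63663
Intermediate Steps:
k = 12635
(16541 + k)/((-23312 - 8540) - 13977) = (16541 + 12635)/((-23312 - 8540) - 13977) = 29176/(-31852 - 13977) = 29176/(-45829) = 29176*(-1/45829) = -4168/6547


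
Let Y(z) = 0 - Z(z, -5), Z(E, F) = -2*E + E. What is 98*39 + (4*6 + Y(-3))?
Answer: 3843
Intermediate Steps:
Z(E, F) = -E
Y(z) = z (Y(z) = 0 - (-1)*z = 0 + z = z)
98*39 + (4*6 + Y(-3)) = 98*39 + (4*6 - 3) = 3822 + (24 - 3) = 3822 + 21 = 3843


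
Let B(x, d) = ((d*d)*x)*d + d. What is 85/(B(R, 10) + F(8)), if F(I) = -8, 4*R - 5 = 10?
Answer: 85/3752 ≈ 0.022655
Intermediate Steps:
R = 15/4 (R = 5/4 + (¼)*10 = 5/4 + 5/2 = 15/4 ≈ 3.7500)
B(x, d) = d + x*d³ (B(x, d) = (d²*x)*d + d = (x*d²)*d + d = x*d³ + d = d + x*d³)
85/(B(R, 10) + F(8)) = 85/((10 + (15/4)*10³) - 8) = 85/((10 + (15/4)*1000) - 8) = 85/((10 + 3750) - 8) = 85/(3760 - 8) = 85/3752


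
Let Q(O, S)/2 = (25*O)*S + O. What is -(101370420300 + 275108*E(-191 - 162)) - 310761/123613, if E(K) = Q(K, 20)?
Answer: -502248278648637/123613 ≈ -4.0631e+9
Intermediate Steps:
Q(O, S) = 2*O + 50*O*S (Q(O, S) = 2*((25*O)*S + O) = 2*(25*O*S + O) = 2*(O + 25*O*S) = 2*O + 50*O*S)
E(K) = 1002*K (E(K) = 2*K*(1 + 25*20) = 2*K*(1 + 500) = 2*K*501 = 1002*K)
-(101370420300 + 275108*E(-191 - 162)) - 310761/123613 = -(101370420300 + 275658216*(-191 - 162)) - 310761/123613 = -275108/(1/(368475 + 1002*(-353))) - 310761*1/123613 = -275108/(1/(368475 - 353706)) - 310761/123613 = -275108/(1/14769) - 310761/123613 = -275108/1/14769 - 310761/123613 = -275108*14769 - 310761/123613 = -4063070052 - 310761/123613 = -502248278648637/123613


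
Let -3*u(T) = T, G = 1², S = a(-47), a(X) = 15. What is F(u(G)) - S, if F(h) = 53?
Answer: 38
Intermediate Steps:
S = 15
G = 1
u(T) = -T/3
F(u(G)) - S = 53 - 1*15 = 53 - 15 = 38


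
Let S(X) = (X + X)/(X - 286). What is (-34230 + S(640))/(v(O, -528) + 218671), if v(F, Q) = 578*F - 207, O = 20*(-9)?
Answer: -3029035/10126524 ≈ -0.29912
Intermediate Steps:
S(X) = 2*X/(-286 + X) (S(X) = (2*X)/(-286 + X) = 2*X/(-286 + X))
O = -180
v(F, Q) = -207 + 578*F
(-34230 + S(640))/(v(O, -528) + 218671) = (-34230 + 2*640/(-286 + 640))/((-207 + 578*(-180)) + 218671) = (-34230 + 2*640/354)/((-207 - 104040) + 218671) = (-34230 + 2*640*(1/354))/(-104247 + 218671) = (-34230 + 640/177)/114424 = -6058070/177*1/114424 = -3029035/10126524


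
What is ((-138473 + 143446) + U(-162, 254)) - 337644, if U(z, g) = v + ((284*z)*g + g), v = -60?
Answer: -12018509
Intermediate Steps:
U(z, g) = -60 + g + 284*g*z (U(z, g) = -60 + ((284*z)*g + g) = -60 + (284*g*z + g) = -60 + (g + 284*g*z) = -60 + g + 284*g*z)
((-138473 + 143446) + U(-162, 254)) - 337644 = ((-138473 + 143446) + (-60 + 254 + 284*254*(-162))) - 337644 = (4973 + (-60 + 254 - 11686032)) - 337644 = (4973 - 11685838) - 337644 = -11680865 - 337644 = -12018509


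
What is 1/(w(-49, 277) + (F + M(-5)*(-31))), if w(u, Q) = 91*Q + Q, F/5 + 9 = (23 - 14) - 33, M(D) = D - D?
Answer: 1/25319 ≈ 3.9496e-5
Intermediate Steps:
M(D) = 0
F = -165 (F = -45 + 5*((23 - 14) - 33) = -45 + 5*(9 - 33) = -45 + 5*(-24) = -45 - 120 = -165)
w(u, Q) = 92*Q
1/(w(-49, 277) + (F + M(-5)*(-31))) = 1/(92*277 + (-165 + 0*(-31))) = 1/(25484 + (-165 + 0)) = 1/(25484 - 165) = 1/25319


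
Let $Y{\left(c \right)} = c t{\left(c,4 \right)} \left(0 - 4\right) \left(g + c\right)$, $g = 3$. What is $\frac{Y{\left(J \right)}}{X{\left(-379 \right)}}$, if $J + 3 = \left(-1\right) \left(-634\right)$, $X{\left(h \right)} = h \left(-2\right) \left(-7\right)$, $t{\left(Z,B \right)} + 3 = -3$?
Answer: $- \frac{4800648}{2653} \approx -1809.5$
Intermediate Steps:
$t{\left(Z,B \right)} = -6$ ($t{\left(Z,B \right)} = -3 - 3 = -6$)
$X{\left(h \right)} = 14 h$ ($X{\left(h \right)} = - 2 h \left(-7\right) = 14 h$)
$J = 631$ ($J = -3 - -634 = -3 + 634 = 631$)
$Y{\left(c \right)} = - 6 c \left(-12 - 4 c\right)$ ($Y{\left(c \right)} = c \left(-6\right) \left(0 - 4\right) \left(3 + c\right) = - 6 c \left(- 4 \left(3 + c\right)\right) = - 6 c \left(-12 - 4 c\right)$)
$\frac{Y{\left(J \right)}}{X{\left(-379 \right)}} = \frac{24 \cdot 631 \left(3 + 631\right)}{14 \left(-379\right)} = \frac{24 \cdot 631 \cdot 634}{-5306} = 9601296 \left(- \frac{1}{5306}\right) = - \frac{4800648}{2653}$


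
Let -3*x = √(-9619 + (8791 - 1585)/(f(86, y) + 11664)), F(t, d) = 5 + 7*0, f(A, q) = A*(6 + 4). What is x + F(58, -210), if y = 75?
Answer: 5 - 5*I*√15086554426/18786 ≈ 5.0 - 32.691*I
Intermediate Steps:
f(A, q) = 10*A (f(A, q) = A*10 = 10*A)
F(t, d) = 5 (F(t, d) = 5 + 0 = 5)
x = -5*I*√15086554426/18786 (x = -√(-9619 + (8791 - 1585)/(10*86 + 11664))/3 = -√(-9619 + 7206/(860 + 11664))/3 = -√(-9619 + 7206/12524)/3 = -√(-9619 + 7206*(1/12524))/3 = -√(-9619 + 3603/6262)/3 = -5*I*√15086554426/18786 ≈ -32.691*I)
x + F(58, -210) = -5*I*√15086554426/18786 + 5 = 5 - 5*I*√15086554426/18786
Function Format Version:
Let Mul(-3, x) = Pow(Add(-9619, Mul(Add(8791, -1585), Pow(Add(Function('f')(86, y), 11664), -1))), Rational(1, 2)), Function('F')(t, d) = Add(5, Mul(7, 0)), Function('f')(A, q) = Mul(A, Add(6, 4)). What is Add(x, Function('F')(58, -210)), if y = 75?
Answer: Add(5, Mul(Rational(-5, 18786), I, Pow(15086554426, Rational(1, 2)))) ≈ Add(5.0000, Mul(-32.691, I))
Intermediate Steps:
Function('f')(A, q) = Mul(10, A) (Function('f')(A, q) = Mul(A, 10) = Mul(10, A))
Function('F')(t, d) = 5 (Function('F')(t, d) = Add(5, 0) = 5)
x = Mul(Rational(-5, 18786), I, Pow(15086554426, Rational(1, 2))) (x = Mul(Rational(-1, 3), Pow(Add(-9619, Mul(Add(8791, -1585), Pow(Add(Mul(10, 86), 11664), -1))), Rational(1, 2))) = Mul(Rational(-1, 3), Pow(Add(-9619, Mul(7206, Pow(Add(860, 11664), -1))), Rational(1, 2))) = Mul(Rational(-1, 3), Pow(Add(-9619, Mul(7206, Pow(12524, -1))), Rational(1, 2))) = Mul(Rational(-1, 3), Pow(Add(-9619, Mul(7206, Rational(1, 12524))), Rational(1, 2))) = Mul(Rational(-1, 3), Pow(Add(-9619, Rational(3603, 6262)), Rational(1, 2))) = Mul(Rational(-1, 3), Pow(Rational(-60230575, 6262), Rational(1, 2))) = Mul(Rational(-1, 3), Mul(Rational(5, 6262), I, Pow(15086554426, Rational(1, 2)))) = Mul(Rational(-5, 18786), I, Pow(15086554426, Rational(1, 2))) ≈ Mul(-32.691, I))
Add(x, Function('F')(58, -210)) = Add(Mul(Rational(-5, 18786), I, Pow(15086554426, Rational(1, 2))), 5) = Add(5, Mul(Rational(-5, 18786), I, Pow(15086554426, Rational(1, 2))))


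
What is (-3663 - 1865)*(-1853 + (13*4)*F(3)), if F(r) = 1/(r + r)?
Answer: 30586424/3 ≈ 1.0195e+7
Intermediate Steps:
F(r) = 1/(2*r)
(-3663 - 1865)*(-1853 + (13*4)*F(3)) = (-3663 - 1865)*(-1853 + (13*4)*((1/2)/3)) = -5528*(-1853 + 52*((1/2)*(1/3))) = -5528*(-1853 + 52*(1/6)) = -5528*(-1853 + 26/3) = -5528*(-5533/3) = 30586424/3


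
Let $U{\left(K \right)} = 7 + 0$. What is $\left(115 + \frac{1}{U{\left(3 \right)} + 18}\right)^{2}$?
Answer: $\frac{8271376}{625} \approx 13234.0$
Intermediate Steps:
$U{\left(K \right)} = 7$
$\left(115 + \frac{1}{U{\left(3 \right)} + 18}\right)^{2} = \left(115 + \frac{1}{7 + 18}\right)^{2} = \left(115 + \frac{1}{25}\right)^{2} = \left(\frac{2876}{25}\right)^{2} = \frac{8271376}{625}$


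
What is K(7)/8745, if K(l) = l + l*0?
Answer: 7/8745 ≈ 0.00080046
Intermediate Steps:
K(l) = l (K(l) = l + 0 = l)
K(7)/8745 = 7/8745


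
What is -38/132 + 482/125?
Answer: 29437/8250 ≈ 3.5681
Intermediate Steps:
-38/132 + 482/125 = -38*1/132 + 482*(1/125) = -19/66 + 482/125 = 29437/8250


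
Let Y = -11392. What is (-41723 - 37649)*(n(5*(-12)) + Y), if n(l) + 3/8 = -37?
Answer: 1814344705/2 ≈ 9.0717e+8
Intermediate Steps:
n(l) = -299/8 (n(l) = -3/8 - 37 = -299/8)
(-41723 - 37649)*(n(5*(-12)) + Y) = (-41723 - 37649)*(-299/8 - 11392) = -79372*(-91435/8) = 1814344705/2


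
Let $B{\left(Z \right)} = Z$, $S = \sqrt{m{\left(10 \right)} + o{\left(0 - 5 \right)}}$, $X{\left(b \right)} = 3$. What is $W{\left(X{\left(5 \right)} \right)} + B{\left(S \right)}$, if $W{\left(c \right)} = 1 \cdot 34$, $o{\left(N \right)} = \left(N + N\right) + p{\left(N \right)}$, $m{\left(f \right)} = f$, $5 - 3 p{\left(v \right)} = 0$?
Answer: $34 + \frac{\sqrt{15}}{3} \approx 35.291$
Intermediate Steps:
$p{\left(v \right)} = \frac{5}{3}$ ($p{\left(v \right)} = \frac{5}{3} - 0 = \frac{5}{3} + 0 = \frac{5}{3}$)
$o{\left(N \right)} = \frac{5}{3} + 2 N$ ($o{\left(N \right)} = \left(N + N\right) + \frac{5}{3} = 2 N + \frac{5}{3} = \frac{5}{3} + 2 N$)
$S = \frac{\sqrt{15}}{3}$ ($S = \sqrt{10 + \left(\frac{5}{3} + 2 \left(0 - 5\right)\right)} = \sqrt{10 + \left(\frac{5}{3} + 2 \left(-5\right)\right)} = \sqrt{10 + \left(\frac{5}{3} - 10\right)} = \sqrt{10 - \frac{25}{3}} = \sqrt{\frac{5}{3}} = \frac{\sqrt{15}}{3} \approx 1.291$)
$W{\left(c \right)} = 34$
$W{\left(X{\left(5 \right)} \right)} + B{\left(S \right)} = 34 + \frac{\sqrt{15}}{3}$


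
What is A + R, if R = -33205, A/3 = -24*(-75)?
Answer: -27805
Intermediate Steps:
A = 5400 (A = 3*(-24*(-75)) = 3*1800 = 5400)
A + R = 5400 - 33205 = -27805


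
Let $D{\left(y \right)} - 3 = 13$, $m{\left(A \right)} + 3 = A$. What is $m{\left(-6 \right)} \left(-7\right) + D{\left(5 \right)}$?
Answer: $79$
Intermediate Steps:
$m{\left(A \right)} = -3 + A$
$D{\left(y \right)} = 16$ ($D{\left(y \right)} = 3 + 13 = 16$)
$m{\left(-6 \right)} \left(-7\right) + D{\left(5 \right)} = \left(-3 - 6\right) \left(-7\right) + 16 = \left(-9\right) \left(-7\right) + 16 = 63 + 16 = 79$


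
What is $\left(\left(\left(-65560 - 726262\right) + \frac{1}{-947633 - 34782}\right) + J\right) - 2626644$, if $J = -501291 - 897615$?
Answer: $- \frac{4732658513381}{982415} \approx -4.8174 \cdot 10^{6}$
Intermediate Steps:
$J = -1398906$ ($J = -501291 - 897615 = -1398906$)
$\left(\left(\left(-65560 - 726262\right) + \frac{1}{-947633 - 34782}\right) + J\right) - 2626644 = \left(\left(\left(-65560 - 726262\right) + \frac{1}{-947633 - 34782}\right) - 1398906\right) - 2626644 = \left(\left(-791822 + \frac{1}{-982415}\right) - 1398906\right) - 2626644 = \left(\left(-791822 - \frac{1}{982415}\right) - 1398906\right) - 2626644 = \left(- \frac{777897810131}{982415} - 1398906\right) - 2626644 = - \frac{2152204048121}{982415} - 2626644 = - \frac{4732658513381}{982415}$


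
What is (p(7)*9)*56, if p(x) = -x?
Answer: -3528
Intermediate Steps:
(p(7)*9)*56 = (-1*7*9)*56 = -7*9*56 = -63*56 = -3528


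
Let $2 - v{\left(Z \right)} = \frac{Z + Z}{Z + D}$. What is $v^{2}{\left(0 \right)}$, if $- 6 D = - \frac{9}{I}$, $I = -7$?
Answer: $4$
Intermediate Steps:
$D = - \frac{3}{14}$ ($D = - \frac{\left(-9\right) \frac{1}{-7}}{6} = - \frac{\left(-9\right) \left(- \frac{1}{7}\right)}{6} = \left(- \frac{1}{6}\right) \frac{9}{7} = - \frac{3}{14} \approx -0.21429$)
$v{\left(Z \right)} = 2 - \frac{2 Z}{- \frac{3}{14} + Z}$ ($v{\left(Z \right)} = 2 - \frac{Z + Z}{Z - \frac{3}{14}} = 2 - \frac{2 Z}{- \frac{3}{14} + Z}$)
$v^{2}{\left(0 \right)} = \left(- \frac{6}{-3 + 14 \cdot 0}\right)^{2} = \left(- \frac{6}{-3 + 0}\right)^{2} = \left(- \frac{6}{-3}\right)^{2} = \left(\left(-6\right) \left(- \frac{1}{3}\right)\right)^{2} = 2^{2} = 4$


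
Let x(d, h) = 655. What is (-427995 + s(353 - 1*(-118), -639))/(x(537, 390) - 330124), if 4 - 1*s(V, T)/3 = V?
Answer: 143132/109823 ≈ 1.3033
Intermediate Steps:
s(V, T) = 12 - 3*V
(-427995 + s(353 - 1*(-118), -639))/(x(537, 390) - 330124) = (-427995 + (12 - 3*(353 - 1*(-118))))/(655 - 330124) = (-427995 + (12 - 3*(353 + 118)))/(-329469) = (-427995 + (12 - 3*471))*(-1/329469) = (-427995 + (12 - 1413))*(-1/329469) = (-427995 - 1401)*(-1/329469) = -429396*(-1/329469) = 143132/109823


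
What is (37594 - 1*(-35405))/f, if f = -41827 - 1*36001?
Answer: -72999/77828 ≈ -0.93795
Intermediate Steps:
f = -77828 (f = -41827 - 36001 = -77828)
(37594 - 1*(-35405))/f = (37594 - 1*(-35405))/(-77828) = (37594 + 35405)*(-1/77828) = 72999*(-1/77828) = -72999/77828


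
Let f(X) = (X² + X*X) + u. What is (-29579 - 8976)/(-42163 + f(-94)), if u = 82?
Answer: 3505/2219 ≈ 1.5795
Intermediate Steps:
f(X) = 82 + 2*X² (f(X) = (X² + X*X) + 82 = (X² + X²) + 82 = 2*X² + 82 = 82 + 2*X²)
(-29579 - 8976)/(-42163 + f(-94)) = (-29579 - 8976)/(-42163 + (82 + 2*(-94)²)) = -38555/(-42163 + (82 + 2*8836)) = -38555/(-42163 + (82 + 17672)) = -38555/(-42163 + 17754) = -38555/(-24409) = -38555*(-1/24409) = 3505/2219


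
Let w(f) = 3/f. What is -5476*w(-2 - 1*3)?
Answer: 16428/5 ≈ 3285.6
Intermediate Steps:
-5476*w(-2 - 1*3) = -16428/(-2 - 1*3) = -16428/(-2 - 3) = -16428/(-5) = -16428*(-1)/5 = -5476*(-⅗) = 16428/5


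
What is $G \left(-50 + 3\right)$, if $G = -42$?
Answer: $1974$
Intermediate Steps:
$G \left(-50 + 3\right) = - 42 \left(-50 + 3\right) = \left(-42\right) \left(-47\right) = 1974$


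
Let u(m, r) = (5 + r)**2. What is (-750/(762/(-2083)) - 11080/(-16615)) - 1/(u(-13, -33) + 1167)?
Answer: 1688604821686/823362971 ≈ 2050.9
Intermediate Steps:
(-750/(762/(-2083)) - 11080/(-16615)) - 1/(u(-13, -33) + 1167) = (-750/(762/(-2083)) - 11080/(-16615)) - 1/((5 - 33)**2 + 1167) = (-750/(762*(-1/2083)) - 11080*(-1/16615)) - 1/((-28)**2 + 1167) = (-750/(-762/2083) + 2216/3323) - 1/(784 + 1167) = (-750*(-2083/762) + 2216/3323) - 1/1951 = (260375/127 + 2216/3323) - 1*1/1951 = 865507557/422021 - 1/1951 = 1688604821686/823362971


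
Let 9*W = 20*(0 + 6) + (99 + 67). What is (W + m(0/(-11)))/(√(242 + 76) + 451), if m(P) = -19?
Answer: 51865/1827747 - 115*√318/1827747 ≈ 0.027254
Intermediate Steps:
W = 286/9 (W = (20*(0 + 6) + (99 + 67))/9 = (20*6 + 166)/9 = (120 + 166)/9 = (⅑)*286 = 286/9 ≈ 31.778)
(W + m(0/(-11)))/(√(242 + 76) + 451) = (286/9 - 19)/(√(242 + 76) + 451) = 115/(9*(√318 + 451)) = 115/(9*(451 + √318))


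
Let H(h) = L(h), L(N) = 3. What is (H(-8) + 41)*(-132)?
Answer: -5808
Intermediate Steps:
H(h) = 3
(H(-8) + 41)*(-132) = (3 + 41)*(-132) = 44*(-132) = -5808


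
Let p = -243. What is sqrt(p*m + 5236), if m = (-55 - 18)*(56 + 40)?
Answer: 2*sqrt(427045) ≈ 1307.0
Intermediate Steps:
m = -7008 (m = -73*96 = -7008)
sqrt(p*m + 5236) = sqrt(-243*(-7008) + 5236) = sqrt(1702944 + 5236) = sqrt(1708180) = 2*sqrt(427045)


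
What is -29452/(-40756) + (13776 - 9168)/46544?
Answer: 24353399/29639801 ≈ 0.82164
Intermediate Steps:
-29452/(-40756) + (13776 - 9168)/46544 = -29452*(-1/40756) + 4608*(1/46544) = 7363/10189 + 288/2909 = 24353399/29639801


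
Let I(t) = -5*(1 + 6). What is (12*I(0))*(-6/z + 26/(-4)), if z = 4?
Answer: 3360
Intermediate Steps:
I(t) = -35 (I(t) = -5*7 = -35)
(12*I(0))*(-6/z + 26/(-4)) = (12*(-35))*(-6/4 + 26/(-4)) = -420*(-6*1/4 + 26*(-1/4)) = -420*(-3/2 - 13/2) = -420*(-8) = 3360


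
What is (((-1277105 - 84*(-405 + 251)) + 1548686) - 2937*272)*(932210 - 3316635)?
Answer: 1226421845475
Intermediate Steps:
(((-1277105 - 84*(-405 + 251)) + 1548686) - 2937*272)*(932210 - 3316635) = (((-1277105 - 84*(-154)) + 1548686) - 798864)*(-2384425) = (((-1277105 + 12936) + 1548686) - 798864)*(-2384425) = ((-1264169 + 1548686) - 798864)*(-2384425) = (284517 - 798864)*(-2384425) = -514347*(-2384425) = 1226421845475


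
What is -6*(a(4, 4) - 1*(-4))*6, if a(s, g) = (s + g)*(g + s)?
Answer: -2448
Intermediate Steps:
a(s, g) = (g + s)**2 (a(s, g) = (g + s)*(g + s) = (g + s)**2)
-6*(a(4, 4) - 1*(-4))*6 = -6*((4 + 4)**2 - 1*(-4))*6 = -6*(8**2 + 4)*6 = -6*(64 + 4)*6 = -6*68*6 = -408*6 = -2448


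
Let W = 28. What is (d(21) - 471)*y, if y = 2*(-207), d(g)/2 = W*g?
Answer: -291870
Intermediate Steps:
d(g) = 56*g (d(g) = 2*(28*g) = 56*g)
y = -414
(d(21) - 471)*y = (56*21 - 471)*(-414) = (1176 - 471)*(-414) = 705*(-414) = -291870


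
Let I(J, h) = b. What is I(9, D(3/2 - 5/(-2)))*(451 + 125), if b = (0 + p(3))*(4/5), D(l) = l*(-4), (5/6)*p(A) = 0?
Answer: 0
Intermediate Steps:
p(A) = 0 (p(A) = (6/5)*0 = 0)
D(l) = -4*l
b = 0 (b = (0 + 0)*(4/5) = 0*(4*(⅕)) = 0*(⅘) = 0)
I(J, h) = 0
I(9, D(3/2 - 5/(-2)))*(451 + 125) = 0*(451 + 125) = 0*576 = 0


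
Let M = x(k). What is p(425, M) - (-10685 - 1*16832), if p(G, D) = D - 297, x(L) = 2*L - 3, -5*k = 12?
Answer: 136061/5 ≈ 27212.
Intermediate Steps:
k = -12/5 (k = -⅕*12 = -12/5 ≈ -2.4000)
x(L) = -3 + 2*L
M = -39/5 (M = -3 + 2*(-12/5) = -3 - 24/5 = -39/5 ≈ -7.8000)
p(G, D) = -297 + D
p(425, M) - (-10685 - 1*16832) = (-297 - 39/5) - (-10685 - 1*16832) = -1524/5 - (-10685 - 16832) = -1524/5 - 1*(-27517) = -1524/5 + 27517 = 136061/5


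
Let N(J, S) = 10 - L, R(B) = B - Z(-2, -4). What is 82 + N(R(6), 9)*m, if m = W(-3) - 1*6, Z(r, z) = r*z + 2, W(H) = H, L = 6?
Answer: 46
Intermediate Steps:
Z(r, z) = 2 + r*z
m = -9 (m = -3 - 1*6 = -3 - 6 = -9)
R(B) = -10 + B (R(B) = B - (2 - 2*(-4)) = B - (2 + 8) = B - 1*10 = B - 10 = -10 + B)
N(J, S) = 4 (N(J, S) = 10 - 1*6 = 10 - 6 = 4)
82 + N(R(6), 9)*m = 82 + 4*(-9) = 82 - 36 = 46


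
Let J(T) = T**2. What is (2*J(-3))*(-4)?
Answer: -72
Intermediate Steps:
(2*J(-3))*(-4) = (2*(-3)**2)*(-4) = (2*9)*(-4) = 18*(-4) = -72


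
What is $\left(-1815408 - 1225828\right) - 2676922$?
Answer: $-5718158$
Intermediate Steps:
$\left(-1815408 - 1225828\right) - 2676922 = -3041236 - 2676922 = -5718158$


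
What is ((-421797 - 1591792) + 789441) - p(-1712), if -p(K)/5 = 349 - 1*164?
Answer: -1223223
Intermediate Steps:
p(K) = -925 (p(K) = -5*(349 - 1*164) = -5*(349 - 164) = -5*185 = -925)
((-421797 - 1591792) + 789441) - p(-1712) = ((-421797 - 1591792) + 789441) - 1*(-925) = (-2013589 + 789441) + 925 = -1224148 + 925 = -1223223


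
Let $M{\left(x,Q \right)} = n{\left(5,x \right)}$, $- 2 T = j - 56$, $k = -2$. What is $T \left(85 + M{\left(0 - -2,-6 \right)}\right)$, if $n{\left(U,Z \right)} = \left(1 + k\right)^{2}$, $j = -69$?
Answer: $5375$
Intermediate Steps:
$n{\left(U,Z \right)} = 1$ ($n{\left(U,Z \right)} = \left(1 - 2\right)^{2} = \left(-1\right)^{2} = 1$)
$T = \frac{125}{2}$ ($T = - \frac{-69 - 56}{2} = \left(- \frac{1}{2}\right) \left(-125\right) = \frac{125}{2} \approx 62.5$)
$M{\left(x,Q \right)} = 1$
$T \left(85 + M{\left(0 - -2,-6 \right)}\right) = \frac{125 \left(85 + 1\right)}{2} = \frac{125}{2} \cdot 86 = 5375$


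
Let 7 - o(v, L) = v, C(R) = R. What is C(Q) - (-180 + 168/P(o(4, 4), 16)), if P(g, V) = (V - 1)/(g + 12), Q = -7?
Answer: 5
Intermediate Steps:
o(v, L) = 7 - v
P(g, V) = (-1 + V)/(12 + g)
C(Q) - (-180 + 168/P(o(4, 4), 16)) = -7 - (-180 + 168/(((-1 + 16)/(12 + (7 - 1*4))))) = -7 - (-180 + 168/((15/(12 + (7 - 4))))) = -7 - (-180 + 168/((15/(12 + 3)))) = -7 - (-180 + 168/((15/15))) = -7 - (-180 + 168/(((1/15)*15))) = -7 - (-180 + 168/1) = -7 - (-180 + 168*1) = -7 - (-180 + 168) = -7 - 1*(-12) = -7 + 12 = 5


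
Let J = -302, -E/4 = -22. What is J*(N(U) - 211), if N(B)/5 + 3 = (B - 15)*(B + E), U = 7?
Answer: 1215852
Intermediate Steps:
E = 88 (E = -4*(-22) = 88)
N(B) = -15 + 5*(-15 + B)*(88 + B) (N(B) = -15 + 5*((B - 15)*(B + 88)) = -15 + 5*((-15 + B)*(88 + B)) = -15 + 5*(-15 + B)*(88 + B))
J*(N(U) - 211) = -302*((-6615 + 5*7² + 365*7) - 211) = -302*((-6615 + 5*49 + 2555) - 211) = -302*((-6615 + 245 + 2555) - 211) = -302*(-3815 - 211) = -302*(-4026) = 1215852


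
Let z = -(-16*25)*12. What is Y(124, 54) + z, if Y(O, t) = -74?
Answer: 4726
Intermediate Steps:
z = 4800 (z = -(-400)*12 = -1*(-4800) = 4800)
Y(124, 54) + z = -74 + 4800 = 4726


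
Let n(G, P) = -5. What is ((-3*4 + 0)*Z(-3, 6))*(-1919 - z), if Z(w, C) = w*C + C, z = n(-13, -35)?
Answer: -275616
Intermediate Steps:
z = -5
Z(w, C) = C + C*w (Z(w, C) = C*w + C = C + C*w)
((-3*4 + 0)*Z(-3, 6))*(-1919 - z) = ((-3*4 + 0)*(6*(1 - 3)))*(-1919 - 1*(-5)) = ((-12 + 0)*(6*(-2)))*(-1919 + 5) = -12*(-12)*(-1914) = 144*(-1914) = -275616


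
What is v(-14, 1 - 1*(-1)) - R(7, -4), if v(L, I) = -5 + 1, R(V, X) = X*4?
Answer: 12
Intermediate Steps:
R(V, X) = 4*X
v(L, I) = -4
v(-14, 1 - 1*(-1)) - R(7, -4) = -4 - 4*(-4) = -4 - 1*(-16) = -4 + 16 = 12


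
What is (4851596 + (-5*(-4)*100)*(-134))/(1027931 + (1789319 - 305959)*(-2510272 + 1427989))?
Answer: -4583596/1605414282949 ≈ -2.8551e-6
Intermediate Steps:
(4851596 + (-5*(-4)*100)*(-134))/(1027931 + (1789319 - 305959)*(-2510272 + 1427989)) = (4851596 + (20*100)*(-134))/(1027931 + 1483360*(-1082283)) = (4851596 + 2000*(-134))/(1027931 - 1605415310880) = (4851596 - 268000)/(-1605414282949) = 4583596*(-1/1605414282949) = -4583596/1605414282949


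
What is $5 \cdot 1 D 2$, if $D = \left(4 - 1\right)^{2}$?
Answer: $90$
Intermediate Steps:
$D = 9$ ($D = 3^{2} = 9$)
$5 \cdot 1 D 2 = 5 \cdot 1 \cdot 9 \cdot 2 = 5 \cdot 9 \cdot 2 = 45 \cdot 2 = 90$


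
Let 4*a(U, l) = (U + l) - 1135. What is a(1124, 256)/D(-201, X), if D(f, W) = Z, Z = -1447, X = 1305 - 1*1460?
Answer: -245/5788 ≈ -0.042329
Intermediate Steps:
X = -155 (X = 1305 - 1460 = -155)
a(U, l) = -1135/4 + U/4 + l/4 (a(U, l) = ((U + l) - 1135)/4 = (-1135 + U + l)/4 = -1135/4 + U/4 + l/4)
D(f, W) = -1447
a(1124, 256)/D(-201, X) = (-1135/4 + (¼)*1124 + (¼)*256)/(-1447) = (-1135/4 + 281 + 64)*(-1/1447) = (245/4)*(-1/1447) = -245/5788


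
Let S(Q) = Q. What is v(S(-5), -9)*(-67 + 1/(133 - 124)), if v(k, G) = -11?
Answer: 6622/9 ≈ 735.78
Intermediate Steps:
v(S(-5), -9)*(-67 + 1/(133 - 124)) = -11*(-67 + 1/(133 - 124)) = -11*(-67 + 1/9) = -11*(-67 + ⅑) = -11*(-602/9) = 6622/9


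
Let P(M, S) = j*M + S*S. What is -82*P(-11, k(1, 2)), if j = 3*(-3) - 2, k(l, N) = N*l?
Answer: -10250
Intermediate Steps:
j = -11 (j = -9 - 2 = -11)
P(M, S) = S² - 11*M (P(M, S) = -11*M + S*S = -11*M + S² = S² - 11*M)
-82*P(-11, k(1, 2)) = -82*((2*1)² - 11*(-11)) = -82*(2² + 121) = -82*(4 + 121) = -82*125 = -10250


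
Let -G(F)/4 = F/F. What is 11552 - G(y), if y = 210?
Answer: 11556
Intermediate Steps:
G(F) = -4 (G(F) = -4*F/F = -4*1 = -4)
11552 - G(y) = 11552 - 1*(-4) = 11552 + 4 = 11556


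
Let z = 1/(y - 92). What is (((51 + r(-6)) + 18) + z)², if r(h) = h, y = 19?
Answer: 21141604/5329 ≈ 3967.3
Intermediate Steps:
z = -1/73 (z = 1/(19 - 92) = 1/(-73) = -1/73 ≈ -0.013699)
(((51 + r(-6)) + 18) + z)² = (((51 - 6) + 18) - 1/73)² = ((45 + 18) - 1/73)² = (63 - 1/73)² = (4598/73)² = 21141604/5329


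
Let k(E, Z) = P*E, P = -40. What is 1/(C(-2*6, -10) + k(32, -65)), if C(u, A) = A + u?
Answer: -1/1302 ≈ -0.00076805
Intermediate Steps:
k(E, Z) = -40*E
1/(C(-2*6, -10) + k(32, -65)) = 1/((-10 - 2*6) - 40*32) = 1/((-10 - 12) - 1280) = 1/(-22 - 1280) = 1/(-1302) = -1/1302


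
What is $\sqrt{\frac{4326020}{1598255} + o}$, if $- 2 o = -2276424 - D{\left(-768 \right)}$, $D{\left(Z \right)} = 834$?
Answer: $\frac{\sqrt{116341700676034633}}{319651} \approx 1067.1$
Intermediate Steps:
$o = 1138629$ ($o = - \frac{-2276424 - 834}{2} = \left(- \frac{1}{2}\right) \left(-2277258\right) = 1138629$)
$\sqrt{\frac{4326020}{1598255} + o} = \sqrt{\frac{4326020}{1598255} + 1138629} = \sqrt{4326020 \cdot \frac{1}{1598255} + 1138629} = \sqrt{\frac{865204}{319651} + 1138629} = \sqrt{\frac{363964763683}{319651}} = \frac{\sqrt{116341700676034633}}{319651}$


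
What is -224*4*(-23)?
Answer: 20608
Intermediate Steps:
-224*4*(-23) = -28*32*(-23) = -896*(-23) = 20608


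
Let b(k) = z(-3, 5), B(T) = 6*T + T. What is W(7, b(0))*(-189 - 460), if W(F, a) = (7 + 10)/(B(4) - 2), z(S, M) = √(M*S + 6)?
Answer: -11033/26 ≈ -424.35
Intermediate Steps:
B(T) = 7*T
z(S, M) = √(6 + M*S)
b(k) = 3*I (b(k) = √(6 + 5*(-3)) = √(6 - 15) = √(-9) = 3*I)
W(F, a) = 17/26 (W(F, a) = (7 + 10)/(7*4 - 2) = 17/(28 - 2) = 17/26)
W(7, b(0))*(-189 - 460) = 17*(-189 - 460)/26 = (17/26)*(-649) = -11033/26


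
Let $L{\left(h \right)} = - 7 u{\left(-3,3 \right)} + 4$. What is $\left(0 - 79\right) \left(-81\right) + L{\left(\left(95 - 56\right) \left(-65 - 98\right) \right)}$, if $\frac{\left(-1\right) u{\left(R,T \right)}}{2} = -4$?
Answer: $6347$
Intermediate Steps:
$u{\left(R,T \right)} = 8$ ($u{\left(R,T \right)} = \left(-2\right) \left(-4\right) = 8$)
$L{\left(h \right)} = -52$ ($L{\left(h \right)} = \left(-7\right) 8 + 4 = -56 + 4 = -52$)
$\left(0 - 79\right) \left(-81\right) + L{\left(\left(95 - 56\right) \left(-65 - 98\right) \right)} = \left(0 - 79\right) \left(-81\right) - 52 = \left(-79\right) \left(-81\right) - 52 = 6399 - 52 = 6347$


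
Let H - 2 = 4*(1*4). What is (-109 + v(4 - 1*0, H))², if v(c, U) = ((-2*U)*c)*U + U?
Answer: 7198489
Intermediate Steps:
H = 18 (H = 2 + 4*(1*4) = 2 + 4*4 = 2 + 16 = 18)
v(c, U) = U - 2*c*U² (v(c, U) = (-2*U*c)*U + U = -2*c*U² + U = U - 2*c*U²)
(-109 + v(4 - 1*0, H))² = (-109 + 18*(1 - 2*18*(4 - 1*0)))² = (-109 + 18*(1 - 2*18*(4 + 0)))² = (-109 + 18*(1 - 2*18*4))² = (-109 + 18*(1 - 144))² = (-109 + 18*(-143))² = (-109 - 2574)² = (-2683)² = 7198489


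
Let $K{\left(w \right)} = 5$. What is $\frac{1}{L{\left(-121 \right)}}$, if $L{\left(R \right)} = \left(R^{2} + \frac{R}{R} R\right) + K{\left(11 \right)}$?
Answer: $\frac{1}{14525} \approx 6.8847 \cdot 10^{-5}$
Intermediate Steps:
$L{\left(R \right)} = 5 + R + R^{2}$ ($L{\left(R \right)} = \left(R^{2} + \frac{R}{R} R\right) + 5 = \left(R^{2} + 1 R\right) + 5 = \left(R^{2} + R\right) + 5 = \left(R + R^{2}\right) + 5 = 5 + R + R^{2}$)
$\frac{1}{L{\left(-121 \right)}} = \frac{1}{5 - 121 + \left(-121\right)^{2}} = \frac{1}{5 - 121 + 14641} = \frac{1}{14525}$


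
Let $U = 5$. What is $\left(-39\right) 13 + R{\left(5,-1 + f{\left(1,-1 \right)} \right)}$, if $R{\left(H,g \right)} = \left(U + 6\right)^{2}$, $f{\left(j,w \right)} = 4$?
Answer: $-386$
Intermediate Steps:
$R{\left(H,g \right)} = 121$ ($R{\left(H,g \right)} = \left(5 + 6\right)^{2} = 11^{2} = 121$)
$\left(-39\right) 13 + R{\left(5,-1 + f{\left(1,-1 \right)} \right)} = \left(-39\right) 13 + 121 = -507 + 121 = -386$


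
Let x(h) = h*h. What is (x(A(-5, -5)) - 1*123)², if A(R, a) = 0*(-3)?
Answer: 15129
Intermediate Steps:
A(R, a) = 0
x(h) = h²
(x(A(-5, -5)) - 1*123)² = (0² - 1*123)² = (0 - 123)² = (-123)² = 15129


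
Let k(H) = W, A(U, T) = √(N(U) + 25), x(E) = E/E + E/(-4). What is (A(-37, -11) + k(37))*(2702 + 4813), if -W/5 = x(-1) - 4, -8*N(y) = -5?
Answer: 413325/4 + 7515*√410/4 ≈ 1.4137e+5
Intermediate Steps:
N(y) = 5/8 (N(y) = -⅛*(-5) = 5/8)
x(E) = 1 - E/4 (x(E) = 1 + E*(-¼) = 1 - E/4)
W = 55/4 (W = -5*((1 - ¼*(-1)) - 4) = -5*((1 + ¼) - 4) = -5*(5/4 - 4) = -5*(-11/4) = 55/4 ≈ 13.750)
A(U, T) = √410/4 (A(U, T) = √(5/8 + 25) = √(205/8) = √410/4)
k(H) = 55/4
(A(-37, -11) + k(37))*(2702 + 4813) = (√410/4 + 55/4)*(2702 + 4813) = (55/4 + √410/4)*7515 = 413325/4 + 7515*√410/4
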